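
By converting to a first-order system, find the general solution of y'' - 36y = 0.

y(t) = K_1e^(6t) + K_2e^(-6t)

Let x_1 = y, x_2 = y'. Then x_1' = x_2 and x_2' = 36x_1.
A = [[0,1],[36,0]]; det(A-λI) = λ^2 - 36.
Eigenvalues λ = 6, -6 with eigenvectors (1,6), (1,-6).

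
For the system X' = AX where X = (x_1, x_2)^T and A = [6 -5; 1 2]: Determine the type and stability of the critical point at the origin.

unstable spiral

A = [[6,-5],[1,2]]; det(A-λI) = λ^2 - 8λ + 17.
λ = 4 ± i: positive real part.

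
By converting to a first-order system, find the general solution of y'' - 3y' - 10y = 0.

y(t) = C_1e^(5t) + C_2e^(-2t)

Let x_1 = y, x_2 = y'. Then x_1' = x_2 and x_2' = 10x_1 + 3x_2.
A = [[0,1],[10,3]]; det(A-λI) = λ^2 - 3λ - 10.
Eigenvalues λ = 5, -2 with eigenvectors (1,5), (1,-2).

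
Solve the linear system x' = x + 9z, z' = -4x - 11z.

x(t) = 3K_1e^(-5t) + 3K_2te^(-5t) + 2K_2e^(-5t), z(t) = -2K_1e^(-5t) - 2K_2te^(-5t) - K_2e^(-5t)

Coefficient matrix A = [[1, 9], [-4, -11]].
Characteristic polynomial det(A - λI) = λ^2 + 10λ + 25 = 0.
Single eigenvalue λ = -5 with algebraic multiplicity 2.
Eigenvector v = (3,-2); generalized eigenvector w with (A-λI)w=v is (2,-1).
General solution: e^(-5t)[K_1·v + K_2·(t·v + w)].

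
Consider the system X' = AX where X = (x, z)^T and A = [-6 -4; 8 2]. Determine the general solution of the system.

Coefficient matrix A = [[-6, -4], [8, 2]].
Characteristic polynomial det(A - λI) = λ^2 + 4λ + 20 = 0.
Eigenvalues λ = -2 ± 4i (complex conjugate pair).
For λ=-2+4i: an eigenvector is (1,-1) - i(0,1) = (1, -1 - i).
A real fundamental pair from Re and Im of e^((-2+4i)t)v: X_1 = e^(-2t)(cos(4t)·(1,-1) + sin(4t)·(0,1)), X_2 = e^(-2t)(sin(4t)·(1,-1) - cos(4t)·(0,1)).
General solution: C_1X_1 + C_2X_2.

x(t) = C_1e^(-2t)cos(4t) + C_2e^(-2t)sin(4t), z(t) = C_1e^(-2t)sin(4t) - C_1e^(-2t)cos(4t) - C_2e^(-2t)sin(4t) - C_2e^(-2t)cos(4t)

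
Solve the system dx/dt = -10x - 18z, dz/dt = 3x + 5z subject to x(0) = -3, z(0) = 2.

x(t) = -6e^(-t) + 3e^(-4t), z(t) = 3e^(-t) - e^(-4t)

Coefficient matrix A = [[-10, -18], [3, 5]].
Characteristic polynomial det(A - λI) = λ^2 + 5λ + 4 = 0.
Eigenvalues λ = -4, -1.
For λ=-4: (A-λI) row 1 is [-6, -18], so an eigenvector is (3, -1).
For λ=-1: (A-λI) row 1 is [-9, -18], so an eigenvector is (-2, 1).
General solution: C_1e^(-4t)(3,-1) + C_2e^(-t)(-2,1).
Applying x(0)=-3, z(0)=2 gives C_1=1, C_2=3.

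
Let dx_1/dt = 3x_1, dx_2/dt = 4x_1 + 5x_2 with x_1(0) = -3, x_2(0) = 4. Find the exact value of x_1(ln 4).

A = [[3,0],[4,5]]; eigenvalues λ = 3, 5.
Eigenvectors: (-1,2) for λ=3, (0,1) for λ=5.
From the initial condition, c_1 = 3, c_2 = -2.
x_1(ln 4) = (3)(4^3)(-1) + (-2)(4^5)(0) = -192.

-192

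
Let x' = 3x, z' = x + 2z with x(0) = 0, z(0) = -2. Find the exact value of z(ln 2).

A = [[3,0],[1,2]]; eigenvalues λ = 2, 3.
Eigenvectors: (0,-1) for λ=2, (1,1) for λ=3.
From the initial condition, c_1 = 2, c_2 = 0.
z(ln 2) = (2)(2^2)(-1) + (0)(2^3)(1) = -8.

-8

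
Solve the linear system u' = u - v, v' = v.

Coefficient matrix A = [[1, -1], [0, 1]].
Characteristic polynomial det(A - λI) = λ^2 - 2λ + 1 = 0.
Single eigenvalue λ = 1 with algebraic multiplicity 2.
Eigenvector v = (1,0); generalized eigenvector w with (A-λI)w=v is (1,-1).
General solution: e^(t)[C_1·v + C_2·(t·v + w)].

u(t) = C_1e^(t) + C_2te^(t) + C_2e^(t), v(t) = -C_2e^(t)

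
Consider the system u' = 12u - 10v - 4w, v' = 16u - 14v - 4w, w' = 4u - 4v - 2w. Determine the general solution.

Coefficient matrix A = [[12, -10, -4], [16, -14, -4], [4, -4, -2]].
det(A - λI) = 0 gives eigenvalues λ = 2, -4, -2.
For λ=2: eigenvector (1,1,0).
For λ=-4: eigenvector (-3,-4,-2).
For λ=-2: eigenvector (1,1,1).
General solution: c_1e^(2t)(1,1,0) + c_2e^(-4t)(-3,-4,-2) + c_3e^(-2t)(1,1,1).

u(t) = c_1e^(2t) - 3c_2e^(-4t) + c_3e^(-2t), v(t) = c_1e^(2t) - 4c_2e^(-4t) + c_3e^(-2t), w(t) = -2c_2e^(-4t) + c_3e^(-2t)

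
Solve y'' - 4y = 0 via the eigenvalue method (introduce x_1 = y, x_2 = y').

y(t) = K_1e^(-2t) + K_2e^(2t)

Let x_1 = y, x_2 = y'. Then x_1' = x_2 and x_2' = 4x_1.
A = [[0,1],[4,0]]; det(A-λI) = λ^2 - 4.
Eigenvalues λ = -2, 2 with eigenvectors (1,-2), (1,2).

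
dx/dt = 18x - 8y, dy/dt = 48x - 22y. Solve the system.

x(t) = K_1e^(-6t) + K_2e^(2t), y(t) = 3K_1e^(-6t) + 2K_2e^(2t)

Coefficient matrix A = [[18, -8], [48, -22]].
Characteristic polynomial det(A - λI) = λ^2 + 4λ - 12 = 0.
Eigenvalues λ = -6, 2.
For λ=-6: (A-λI) row 1 is [24, -8], so an eigenvector is (1, 3).
For λ=2: (A-λI) row 1 is [16, -8], so an eigenvector is (1, 2).
General solution: K_1e^(-6t)(1,3) + K_2e^(2t)(1,2).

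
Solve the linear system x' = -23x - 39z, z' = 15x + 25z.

x(t) = -3K_1e^(t)sin(3t) + 2K_1e^(t)cos(3t) + 2K_2e^(t)sin(3t) + 3K_2e^(t)cos(3t), z(t) = 2K_1e^(t)sin(3t) - K_1e^(t)cos(3t) - K_2e^(t)sin(3t) - 2K_2e^(t)cos(3t)

Coefficient matrix A = [[-23, -39], [15, 25]].
Characteristic polynomial det(A - λI) = λ^2 - 2λ + 10 = 0.
Eigenvalues λ = 1 ± 3i (complex conjugate pair).
For λ=1+3i: an eigenvector is (2,-1) - i(-3,2) = (2 + 3i, -1 - 2i).
A real fundamental pair from Re and Im of e^((1+3i)t)v: X_1 = e^(t)(cos(3t)·(2,-1) + sin(3t)·(-3,2)), X_2 = e^(t)(sin(3t)·(2,-1) - cos(3t)·(-3,2)).
General solution: K_1X_1 + K_2X_2.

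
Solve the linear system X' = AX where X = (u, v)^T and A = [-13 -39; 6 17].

Coefficient matrix A = [[-13, -39], [6, 17]].
Characteristic polynomial det(A - λI) = λ^2 - 4λ + 13 = 0.
Eigenvalues λ = 2 ± 3i (complex conjugate pair).
For λ=2+3i: an eigenvector is (2,-1) - i(3,-1) = (2 - 3i, -1 + i).
A real fundamental pair from Re and Im of e^((2+3i)t)v: X_1 = e^(2t)(cos(3t)·(2,-1) + sin(3t)·(3,-1)), X_2 = e^(2t)(sin(3t)·(2,-1) - cos(3t)·(3,-1)).
General solution: c_1X_1 + c_2X_2.

u(t) = 3c_1e^(2t)sin(3t) + 2c_1e^(2t)cos(3t) + 2c_2e^(2t)sin(3t) - 3c_2e^(2t)cos(3t), v(t) = -c_1e^(2t)sin(3t) - c_1e^(2t)cos(3t) - c_2e^(2t)sin(3t) + c_2e^(2t)cos(3t)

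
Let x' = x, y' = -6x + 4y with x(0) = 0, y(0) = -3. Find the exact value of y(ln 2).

A = [[1,0],[-6,4]]; eigenvalues λ = 4, 1.
Eigenvectors: (0,-1) for λ=4, (1,2) for λ=1.
From the initial condition, c_1 = 3, c_2 = 0.
y(ln 2) = (3)(2^4)(-1) + (0)(2^1)(2) = -48.

-48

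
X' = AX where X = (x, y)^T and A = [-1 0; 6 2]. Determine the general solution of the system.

Coefficient matrix A = [[-1, 0], [6, 2]].
Characteristic polynomial det(A - λI) = λ^2 - λ - 2 = 0.
Eigenvalues λ = 2, -1.
For λ=2: (A-λI) row 1 is [-3, 0], so an eigenvector is (0, -1).
For λ=-1: (A-λI) row 2 is [6, 3], so an eigenvector is (-1, 2).
General solution: C_1e^(2t)(0,-1) + C_2e^(-t)(-1,2).

x(t) = -C_2e^(-t), y(t) = -C_1e^(2t) + 2C_2e^(-t)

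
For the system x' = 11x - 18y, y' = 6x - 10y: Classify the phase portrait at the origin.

saddle

A = [[11,-18],[6,-10]]; det(A-λI) = λ^2 - λ - 2.
λ = -1, 2: opposite signs.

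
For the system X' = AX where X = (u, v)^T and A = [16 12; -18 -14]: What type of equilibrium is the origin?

A = [[16,12],[-18,-14]]; det(A-λI) = λ^2 - 2λ - 8.
λ = -2, 4: opposite signs.

saddle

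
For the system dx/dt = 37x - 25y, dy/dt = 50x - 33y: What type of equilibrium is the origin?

A = [[37,-25],[50,-33]]; det(A-λI) = λ^2 - 4λ + 29.
λ = 2 ± 5i: positive real part.

unstable spiral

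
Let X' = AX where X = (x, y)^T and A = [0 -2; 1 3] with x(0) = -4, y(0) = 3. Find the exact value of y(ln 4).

36

A = [[0,-2],[1,3]]; eigenvalues λ = 2, 1.
Eigenvectors: (1,-1) for λ=2, (2,-1) for λ=1.
From the initial condition, c_1 = -2, c_2 = -1.
y(ln 4) = (-2)(4^2)(-1) + (-1)(4^1)(-1) = 36.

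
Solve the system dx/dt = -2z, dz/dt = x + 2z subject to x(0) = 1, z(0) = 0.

Coefficient matrix A = [[0, -2], [1, 2]].
Characteristic polynomial det(A - λI) = λ^2 - 2λ + 2 = 0.
Eigenvalues λ = 1 ± i (complex conjugate pair).
For λ=1+i: an eigenvector is (-1,0) - i(1,-1) = (-1 - i, 0 + i).
A real fundamental pair from Re and Im of e^((1+i)t)v: X_1 = e^(t)(cos(t)·(-1,0) + sin(t)·(1,-1)), X_2 = e^(t)(sin(t)·(-1,0) - cos(t)·(1,-1)).
General solution: K_1X_1 + K_2X_2.
Applying x(0)=1, z(0)=0 gives K_1=-1, K_2=0.

x(t) = -e^(t)sin(t) + e^(t)cos(t), z(t) = e^(t)sin(t)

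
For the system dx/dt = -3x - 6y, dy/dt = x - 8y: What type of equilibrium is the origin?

stable node

A = [[-3,-6],[1,-8]]; det(A-λI) = λ^2 + 11λ + 30.
λ = -5, -6: both negative.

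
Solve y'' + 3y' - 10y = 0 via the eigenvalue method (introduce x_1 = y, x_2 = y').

Let x_1 = y, x_2 = y'. Then x_1' = x_2 and x_2' = 10x_1 - 3x_2.
A = [[0,1],[10,-3]]; det(A-λI) = λ^2 + 3λ - 10.
Eigenvalues λ = 2, -5 with eigenvectors (1,2), (1,-5).

y(t) = K_1e^(2t) + K_2e^(-5t)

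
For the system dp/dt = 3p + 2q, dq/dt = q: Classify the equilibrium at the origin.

A = [[3,2],[0,1]]; det(A-λI) = λ^2 - 4λ + 3.
λ = 1, 3: both positive.

unstable node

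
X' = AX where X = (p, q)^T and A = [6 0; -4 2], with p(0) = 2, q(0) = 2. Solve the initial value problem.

p(t) = 2e^(6t), q(t) = -2e^(6t) + 4e^(2t)

Coefficient matrix A = [[6, 0], [-4, 2]].
Characteristic polynomial det(A - λI) = λ^2 - 8λ + 12 = 0.
Eigenvalues λ = 2, 6.
For λ=2: (A-λI) row 1 is [4, 0], so an eigenvector is (0, -1).
For λ=6: (A-λI) row 2 is [-4, -4], so an eigenvector is (-1, 1).
General solution: C_1e^(2t)(0,-1) + C_2e^(6t)(-1,1).
Applying p(0)=2, q(0)=2 gives C_1=-4, C_2=-2.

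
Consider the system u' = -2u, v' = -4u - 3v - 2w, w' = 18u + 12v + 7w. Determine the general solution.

Coefficient matrix A = [[-2, 0, 0], [-4, -3, -2], [18, 12, 7]].
det(A - λI) = 0 gives eigenvalues λ = -2, 1, 3.
For λ=-2: eigenvector (1,0,-2).
For λ=1: eigenvector (0,1,-2).
For λ=3: eigenvector (0,-1,3).
General solution: C_1e^(-2t)(1,0,-2) + C_2e^(t)(0,1,-2) + C_3e^(3t)(0,-1,3).

u(t) = C_1e^(-2t), v(t) = C_2e^(t) - C_3e^(3t), w(t) = -2C_1e^(-2t) - 2C_2e^(t) + 3C_3e^(3t)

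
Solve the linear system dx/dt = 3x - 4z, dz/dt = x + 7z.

Coefficient matrix A = [[3, -4], [1, 7]].
Characteristic polynomial det(A - λI) = λ^2 - 10λ + 25 = 0.
Single eigenvalue λ = 5 with algebraic multiplicity 2.
Eigenvector v = (-2,1); generalized eigenvector w with (A-λI)w=v is (3,-1).
General solution: e^(5t)[C_1·v + C_2·(t·v + w)].

x(t) = -2C_1e^(5t) - 2C_2te^(5t) + 3C_2e^(5t), z(t) = C_1e^(5t) + C_2te^(5t) - C_2e^(5t)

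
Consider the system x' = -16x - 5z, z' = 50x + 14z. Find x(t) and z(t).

x(t) = -c_1e^(-t)sin(5t) + c_2e^(-t)cos(5t), z(t) = 3c_1e^(-t)sin(5t) + c_1e^(-t)cos(5t) + c_2e^(-t)sin(5t) - 3c_2e^(-t)cos(5t)

Coefficient matrix A = [[-16, -5], [50, 14]].
Characteristic polynomial det(A - λI) = λ^2 + 2λ + 26 = 0.
Eigenvalues λ = -1 ± 5i (complex conjugate pair).
For λ=-1+5i: an eigenvector is (0,1) - i(-1,3) = (0 + i, 1 - 3i).
A real fundamental pair from Re and Im of e^((-1+5i)t)v: X_1 = e^(-t)(cos(5t)·(0,1) + sin(5t)·(-1,3)), X_2 = e^(-t)(sin(5t)·(0,1) - cos(5t)·(-1,3)).
General solution: c_1X_1 + c_2X_2.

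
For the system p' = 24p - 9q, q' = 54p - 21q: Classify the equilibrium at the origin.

saddle

A = [[24,-9],[54,-21]]; det(A-λI) = λ^2 - 3λ - 18.
λ = -3, 6: opposite signs.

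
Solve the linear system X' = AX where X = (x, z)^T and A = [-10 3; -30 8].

x(t) = -K_1e^(-t)cos(3t) - K_2e^(-t)sin(3t), z(t) = K_1e^(-t)sin(3t) - 3K_1e^(-t)cos(3t) - 3K_2e^(-t)sin(3t) - K_2e^(-t)cos(3t)

Coefficient matrix A = [[-10, 3], [-30, 8]].
Characteristic polynomial det(A - λI) = λ^2 + 2λ + 10 = 0.
Eigenvalues λ = -1 ± 3i (complex conjugate pair).
For λ=-1+3i: an eigenvector is (-1,-3) - i(0,1) = (-1, -3 - i).
A real fundamental pair from Re and Im of e^((-1+3i)t)v: X_1 = e^(-t)(cos(3t)·(-1,-3) + sin(3t)·(0,1)), X_2 = e^(-t)(sin(3t)·(-1,-3) - cos(3t)·(0,1)).
General solution: K_1X_1 + K_2X_2.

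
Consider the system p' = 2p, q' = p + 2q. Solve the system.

Coefficient matrix A = [[2, 0], [1, 2]].
Characteristic polynomial det(A - λI) = λ^2 - 4λ + 4 = 0.
Single eigenvalue λ = 2 with algebraic multiplicity 2.
Eigenvector v = (0,-1); generalized eigenvector w with (A-λI)w=v is (-1,3).
General solution: e^(2t)[C_1·v + C_2·(t·v + w)].

p(t) = -C_2e^(2t), q(t) = -C_1e^(2t) - C_2te^(2t) + 3C_2e^(2t)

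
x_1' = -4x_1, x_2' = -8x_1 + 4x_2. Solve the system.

Coefficient matrix A = [[-4, 0], [-8, 4]].
Characteristic polynomial det(A - λI) = λ^2 - 16 = 0.
Eigenvalues λ = -4, 4.
For λ=-4: (A-λI) row 2 is [-8, 8], so an eigenvector is (1, 1).
For λ=4: (A-λI) row 1 is [-8, 0], so an eigenvector is (0, -1).
General solution: K_1e^(-4t)(1,1) + K_2e^(4t)(0,-1).

x_1(t) = K_1e^(-4t), x_2(t) = K_1e^(-4t) - K_2e^(4t)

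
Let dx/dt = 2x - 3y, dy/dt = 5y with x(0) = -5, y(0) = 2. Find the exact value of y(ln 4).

2048

A = [[2,-3],[0,5]]; eigenvalues λ = 2, 5.
Eigenvectors: (1,0) for λ=2, (1,-1) for λ=5.
From the initial condition, c_1 = -3, c_2 = -2.
y(ln 4) = (-3)(4^2)(0) + (-2)(4^5)(-1) = 2048.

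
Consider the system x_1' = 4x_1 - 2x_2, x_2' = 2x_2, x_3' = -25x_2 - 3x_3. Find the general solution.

x_1(t) = K_1e^(4t) + K_2e^(2t), x_2(t) = K_2e^(2t), x_3(t) = -5K_2e^(2t) + K_3e^(-3t)

Coefficient matrix A = [[4, -2, 0], [0, 2, 0], [0, -25, -3]].
det(A - λI) = 0 gives eigenvalues λ = 4, 2, -3.
For λ=4: eigenvector (1,0,0).
For λ=2: eigenvector (1,1,-5).
For λ=-3: eigenvector (0,0,1).
General solution: K_1e^(4t)(1,0,0) + K_2e^(2t)(1,1,-5) + K_3e^(-3t)(0,0,1).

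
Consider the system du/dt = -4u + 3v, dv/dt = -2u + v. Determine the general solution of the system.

u(t) = -C_1e^(-t) + 3C_2e^(-2t), v(t) = -C_1e^(-t) + 2C_2e^(-2t)

Coefficient matrix A = [[-4, 3], [-2, 1]].
Characteristic polynomial det(A - λI) = λ^2 + 3λ + 2 = 0.
Eigenvalues λ = -1, -2.
For λ=-1: (A-λI) row 1 is [-3, 3], so an eigenvector is (-1, -1).
For λ=-2: (A-λI) row 1 is [-2, 3], so an eigenvector is (3, 2).
General solution: C_1e^(-t)(-1,-1) + C_2e^(-2t)(3,2).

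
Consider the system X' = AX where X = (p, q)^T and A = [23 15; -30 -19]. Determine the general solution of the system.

Coefficient matrix A = [[23, 15], [-30, -19]].
Characteristic polynomial det(A - λI) = λ^2 - 4λ + 13 = 0.
Eigenvalues λ = 2 ± 3i (complex conjugate pair).
For λ=2+3i: an eigenvector is (2,-3) - i(-1,1) = (2 + i, -3 - i).
A real fundamental pair from Re and Im of e^((2+3i)t)v: X_1 = e^(2t)(cos(3t)·(2,-3) + sin(3t)·(-1,1)), X_2 = e^(2t)(sin(3t)·(2,-3) - cos(3t)·(-1,1)).
General solution: K_1X_1 + K_2X_2.

p(t) = -K_1e^(2t)sin(3t) + 2K_1e^(2t)cos(3t) + 2K_2e^(2t)sin(3t) + K_2e^(2t)cos(3t), q(t) = K_1e^(2t)sin(3t) - 3K_1e^(2t)cos(3t) - 3K_2e^(2t)sin(3t) - K_2e^(2t)cos(3t)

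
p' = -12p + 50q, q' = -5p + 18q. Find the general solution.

p(t) = 3C_1e^(3t)sin(5t) - C_1e^(3t)cos(5t) - C_2e^(3t)sin(5t) - 3C_2e^(3t)cos(5t), q(t) = C_1e^(3t)sin(5t) - C_2e^(3t)cos(5t)

Coefficient matrix A = [[-12, 50], [-5, 18]].
Characteristic polynomial det(A - λI) = λ^2 - 6λ + 34 = 0.
Eigenvalues λ = 3 ± 5i (complex conjugate pair).
For λ=3+5i: an eigenvector is (-1,0) - i(3,1) = (-1 - 3i, 0 - i).
A real fundamental pair from Re and Im of e^((3+5i)t)v: X_1 = e^(3t)(cos(5t)·(-1,0) + sin(5t)·(3,1)), X_2 = e^(3t)(sin(5t)·(-1,0) - cos(5t)·(3,1)).
General solution: C_1X_1 + C_2X_2.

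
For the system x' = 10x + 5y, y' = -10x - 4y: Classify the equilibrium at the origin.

A = [[10,5],[-10,-4]]; det(A-λI) = λ^2 - 6λ + 10.
λ = 3 ± i: positive real part.

unstable spiral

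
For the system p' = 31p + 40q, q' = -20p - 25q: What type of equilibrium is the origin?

A = [[31,40],[-20,-25]]; det(A-λI) = λ^2 - 6λ + 25.
λ = 3 ± 4i: positive real part.

unstable spiral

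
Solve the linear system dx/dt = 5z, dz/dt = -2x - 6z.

x(t) = -2C_1e^(-3t)sin(t) + C_1e^(-3t)cos(t) + C_2e^(-3t)sin(t) + 2C_2e^(-3t)cos(t), z(t) = C_1e^(-3t)sin(t) - C_1e^(-3t)cos(t) - C_2e^(-3t)sin(t) - C_2e^(-3t)cos(t)

Coefficient matrix A = [[0, 5], [-2, -6]].
Characteristic polynomial det(A - λI) = λ^2 + 6λ + 10 = 0.
Eigenvalues λ = -3 ± i (complex conjugate pair).
For λ=-3+i: an eigenvector is (1,-1) - i(-2,1) = (1 + 2i, -1 - i).
A real fundamental pair from Re and Im of e^((-3+i)t)v: X_1 = e^(-3t)(cos(t)·(1,-1) + sin(t)·(-2,1)), X_2 = e^(-3t)(sin(t)·(1,-1) - cos(t)·(-2,1)).
General solution: C_1X_1 + C_2X_2.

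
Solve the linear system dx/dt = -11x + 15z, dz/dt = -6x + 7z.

x(t) = -C_1e^(-2t)sin(3t) + 2C_1e^(-2t)cos(3t) + 2C_2e^(-2t)sin(3t) + C_2e^(-2t)cos(3t), z(t) = -C_1e^(-2t)sin(3t) + C_1e^(-2t)cos(3t) + C_2e^(-2t)sin(3t) + C_2e^(-2t)cos(3t)

Coefficient matrix A = [[-11, 15], [-6, 7]].
Characteristic polynomial det(A - λI) = λ^2 + 4λ + 13 = 0.
Eigenvalues λ = -2 ± 3i (complex conjugate pair).
For λ=-2+3i: an eigenvector is (2,1) - i(-1,-1) = (2 + i, 1 + i).
A real fundamental pair from Re and Im of e^((-2+3i)t)v: X_1 = e^(-2t)(cos(3t)·(2,1) + sin(3t)·(-1,-1)), X_2 = e^(-2t)(sin(3t)·(2,1) - cos(3t)·(-1,-1)).
General solution: C_1X_1 + C_2X_2.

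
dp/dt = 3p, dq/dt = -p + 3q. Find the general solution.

Coefficient matrix A = [[3, 0], [-1, 3]].
Characteristic polynomial det(A - λI) = λ^2 - 6λ + 9 = 0.
Single eigenvalue λ = 3 with algebraic multiplicity 2.
Eigenvector v = (0,-1); generalized eigenvector w with (A-λI)w=v is (1,-3).
General solution: e^(3t)[K_1·v + K_2·(t·v + w)].

p(t) = K_2e^(3t), q(t) = -K_1e^(3t) - K_2te^(3t) - 3K_2e^(3t)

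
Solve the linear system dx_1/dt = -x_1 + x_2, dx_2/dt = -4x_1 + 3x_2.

x_1(t) = c_1e^(t) + c_2te^(t) - 2c_2e^(t), x_2(t) = 2c_1e^(t) + 2c_2te^(t) - 3c_2e^(t)

Coefficient matrix A = [[-1, 1], [-4, 3]].
Characteristic polynomial det(A - λI) = λ^2 - 2λ + 1 = 0.
Single eigenvalue λ = 1 with algebraic multiplicity 2.
Eigenvector v = (1,2); generalized eigenvector w with (A-λI)w=v is (-2,-3).
General solution: e^(t)[c_1·v + c_2·(t·v + w)].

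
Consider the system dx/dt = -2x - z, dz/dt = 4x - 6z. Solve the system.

Coefficient matrix A = [[-2, -1], [4, -6]].
Characteristic polynomial det(A - λI) = λ^2 + 8λ + 16 = 0.
Single eigenvalue λ = -4 with algebraic multiplicity 2.
Eigenvector v = (1,2); generalized eigenvector w with (A-λI)w=v is (0,-1).
General solution: e^(-4t)[K_1·v + K_2·(t·v + w)].

x(t) = K_1e^(-4t) + K_2te^(-4t), z(t) = 2K_1e^(-4t) + 2K_2te^(-4t) - K_2e^(-4t)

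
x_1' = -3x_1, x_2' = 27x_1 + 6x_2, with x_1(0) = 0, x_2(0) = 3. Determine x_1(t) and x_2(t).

Coefficient matrix A = [[-3, 0], [27, 6]].
Characteristic polynomial det(A - λI) = λ^2 - 3λ - 18 = 0.
Eigenvalues λ = -3, 6.
For λ=-3: (A-λI) row 2 is [27, 9], so an eigenvector is (1, -3).
For λ=6: (A-λI) row 1 is [-9, 0], so an eigenvector is (0, 1).
General solution: K_1e^(-3t)(1,-3) + K_2e^(6t)(0,1).
Applying x_1(0)=0, x_2(0)=3 gives K_1=0, K_2=3.

x_1(t) = 0, x_2(t) = 3e^(6t)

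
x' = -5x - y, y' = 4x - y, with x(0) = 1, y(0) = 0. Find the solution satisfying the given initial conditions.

Coefficient matrix A = [[-5, -1], [4, -1]].
Characteristic polynomial det(A - λI) = λ^2 + 6λ + 9 = 0.
Single eigenvalue λ = -3 with algebraic multiplicity 2.
Eigenvector v = (-1,2); generalized eigenvector w with (A-λI)w=v is (1,-1).
General solution: e^(-3t)[K_1·v + K_2·(t·v + w)].
Applying x(0)=1, y(0)=0 gives K_1=1, K_2=2.

x(t) = -2te^(-3t) + e^(-3t), y(t) = 4te^(-3t)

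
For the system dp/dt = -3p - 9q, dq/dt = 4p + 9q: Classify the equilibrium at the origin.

unstable improper node

A = [[-3,-9],[4,9]]; det(A-λI) = λ^2 - 6λ + 9.
repeated λ = 3 with a single eigenvector.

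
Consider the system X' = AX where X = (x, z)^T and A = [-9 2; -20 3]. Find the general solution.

Coefficient matrix A = [[-9, 2], [-20, 3]].
Characteristic polynomial det(A - λI) = λ^2 + 6λ + 13 = 0.
Eigenvalues λ = -3 ± 2i (complex conjugate pair).
For λ=-3+2i: an eigenvector is (0,-1) - i(-1,-3) = (0 + i, -1 + 3i).
A real fundamental pair from Re and Im of e^((-3+2i)t)v: X_1 = e^(-3t)(cos(2t)·(0,-1) + sin(2t)·(-1,-3)), X_2 = e^(-3t)(sin(2t)·(0,-1) - cos(2t)·(-1,-3)).
General solution: C_1X_1 + C_2X_2.

x(t) = -C_1e^(-3t)sin(2t) + C_2e^(-3t)cos(2t), z(t) = -3C_1e^(-3t)sin(2t) - C_1e^(-3t)cos(2t) - C_2e^(-3t)sin(2t) + 3C_2e^(-3t)cos(2t)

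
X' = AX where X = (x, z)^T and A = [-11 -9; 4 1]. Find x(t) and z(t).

Coefficient matrix A = [[-11, -9], [4, 1]].
Characteristic polynomial det(A - λI) = λ^2 + 10λ + 25 = 0.
Single eigenvalue λ = -5 with algebraic multiplicity 2.
Eigenvector v = (3,-2); generalized eigenvector w with (A-λI)w=v is (-2,1).
General solution: e^(-5t)[c_1·v + c_2·(t·v + w)].

x(t) = 3c_1e^(-5t) + 3c_2te^(-5t) - 2c_2e^(-5t), z(t) = -2c_1e^(-5t) - 2c_2te^(-5t) + c_2e^(-5t)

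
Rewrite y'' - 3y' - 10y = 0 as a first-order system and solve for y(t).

Let x_1 = y, x_2 = y'. Then x_1' = x_2 and x_2' = 10x_1 + 3x_2.
A = [[0,1],[10,3]]; det(A-λI) = λ^2 - 3λ - 10.
Eigenvalues λ = 5, -2 with eigenvectors (1,5), (1,-2).

y(t) = c_1e^(5t) + c_2e^(-2t)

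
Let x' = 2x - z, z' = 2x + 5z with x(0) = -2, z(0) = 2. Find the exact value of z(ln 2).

A = [[2,-1],[2,5]]; eigenvalues λ = 4, 3.
Eigenvectors: (-1,2) for λ=4, (1,-1) for λ=3.
From the initial condition, c_1 = 0, c_2 = -2.
z(ln 2) = (0)(2^4)(2) + (-2)(2^3)(-1) = 16.

16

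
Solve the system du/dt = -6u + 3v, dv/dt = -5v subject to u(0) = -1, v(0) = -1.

Coefficient matrix A = [[-6, 3], [0, -5]].
Characteristic polynomial det(A - λI) = λ^2 + 11λ + 30 = 0.
Eigenvalues λ = -5, -6.
For λ=-5: (A-λI) row 1 is [-1, 3], so an eigenvector is (3, 1).
For λ=-6: (A-λI) row 1 is [0, 3], so an eigenvector is (1, 0).
General solution: C_1e^(-5t)(3,1) + C_2e^(-6t)(1,0).
Applying u(0)=-1, v(0)=-1 gives C_1=-1, C_2=2.

u(t) = -3e^(-5t) + 2e^(-6t), v(t) = -e^(-5t)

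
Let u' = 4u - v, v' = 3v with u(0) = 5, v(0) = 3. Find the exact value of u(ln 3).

243

A = [[4,-1],[0,3]]; eigenvalues λ = 3, 4.
Eigenvectors: (-1,-1) for λ=3, (1,0) for λ=4.
From the initial condition, c_1 = -3, c_2 = 2.
u(ln 3) = (-3)(3^3)(-1) + (2)(3^4)(1) = 243.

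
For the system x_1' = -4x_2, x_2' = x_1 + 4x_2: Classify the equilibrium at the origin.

A = [[0,-4],[1,4]]; det(A-λI) = λ^2 - 4λ + 4.
repeated λ = 2 with a single eigenvector.

unstable improper node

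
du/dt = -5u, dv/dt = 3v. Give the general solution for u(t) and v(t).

u(t) = C_2e^(-5t), v(t) = -C_1e^(3t)

Coefficient matrix A = [[-5, 0], [0, 3]].
Characteristic polynomial det(A - λI) = λ^2 + 2λ - 15 = 0.
Eigenvalues λ = 3, -5.
For λ=3: (A-λI) row 1 is [-8, 0], so an eigenvector is (0, -1).
For λ=-5: (A-λI) row 2 is [0, 8], so an eigenvector is (1, 0).
General solution: C_1e^(3t)(0,-1) + C_2e^(-5t)(1,0).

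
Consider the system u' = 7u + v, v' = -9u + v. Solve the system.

Coefficient matrix A = [[7, 1], [-9, 1]].
Characteristic polynomial det(A - λI) = λ^2 - 8λ + 16 = 0.
Single eigenvalue λ = 4 with algebraic multiplicity 2.
Eigenvector v = (1,-3); generalized eigenvector w with (A-λI)w=v is (1,-2).
General solution: e^(4t)[C_1·v + C_2·(t·v + w)].

u(t) = C_1e^(4t) + C_2te^(4t) + C_2e^(4t), v(t) = -3C_1e^(4t) - 3C_2te^(4t) - 2C_2e^(4t)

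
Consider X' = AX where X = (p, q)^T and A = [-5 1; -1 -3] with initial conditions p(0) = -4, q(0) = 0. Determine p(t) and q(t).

p(t) = 4te^(-4t) - 4e^(-4t), q(t) = 4te^(-4t)

Coefficient matrix A = [[-5, 1], [-1, -3]].
Characteristic polynomial det(A - λI) = λ^2 + 8λ + 16 = 0.
Single eigenvalue λ = -4 with algebraic multiplicity 2.
Eigenvector v = (-1,-1); generalized eigenvector w with (A-λI)w=v is (1,0).
General solution: e^(-4t)[K_1·v + K_2·(t·v + w)].
Applying p(0)=-4, q(0)=0 gives K_1=0, K_2=-4.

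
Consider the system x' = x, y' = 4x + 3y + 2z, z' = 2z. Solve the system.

x(t) = C_1e^(t), y(t) = -2C_1e^(t) + C_2e^(3t) - 2C_3e^(2t), z(t) = C_3e^(2t)

Coefficient matrix A = [[1, 0, 0], [4, 3, 2], [0, 0, 2]].
det(A - λI) = 0 gives eigenvalues λ = 1, 3, 2.
For λ=1: eigenvector (1,-2,0).
For λ=3: eigenvector (0,1,0).
For λ=2: eigenvector (0,-2,1).
General solution: C_1e^(t)(1,-2,0) + C_2e^(3t)(0,1,0) + C_3e^(2t)(0,-2,1).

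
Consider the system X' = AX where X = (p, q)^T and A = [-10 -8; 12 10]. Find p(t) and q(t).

Coefficient matrix A = [[-10, -8], [12, 10]].
Characteristic polynomial det(A - λI) = λ^2 - 4 = 0.
Eigenvalues λ = -2, 2.
For λ=-2: (A-λI) row 1 is [-8, -8], so an eigenvector is (-1, 1).
For λ=2: (A-λI) row 1 is [-12, -8], so an eigenvector is (-2, 3).
General solution: C_1e^(-2t)(-1,1) + C_2e^(2t)(-2,3).

p(t) = -C_1e^(-2t) - 2C_2e^(2t), q(t) = C_1e^(-2t) + 3C_2e^(2t)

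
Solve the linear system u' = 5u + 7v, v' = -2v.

Coefficient matrix A = [[5, 7], [0, -2]].
Characteristic polynomial det(A - λI) = λ^2 - 3λ - 10 = 0.
Eigenvalues λ = -2, 5.
For λ=-2: (A-λI) row 1 is [7, 7], so an eigenvector is (1, -1).
For λ=5: (A-λI) row 1 is [0, 7], so an eigenvector is (-1, 0).
General solution: c_1e^(-2t)(1,-1) + c_2e^(5t)(-1,0).

u(t) = c_1e^(-2t) - c_2e^(5t), v(t) = -c_1e^(-2t)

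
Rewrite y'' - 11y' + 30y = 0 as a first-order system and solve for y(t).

Let x_1 = y, x_2 = y'. Then x_1' = x_2 and x_2' = -30x_1 + 11x_2.
A = [[0,1],[-30,11]]; det(A-λI) = λ^2 - 11λ + 30.
Eigenvalues λ = 5, 6 with eigenvectors (1,5), (1,6).

y(t) = C_1e^(5t) + C_2e^(6t)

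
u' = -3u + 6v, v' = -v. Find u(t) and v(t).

Coefficient matrix A = [[-3, 6], [0, -1]].
Characteristic polynomial det(A - λI) = λ^2 + 4λ + 3 = 0.
Eigenvalues λ = -1, -3.
For λ=-1: (A-λI) row 1 is [-2, 6], so an eigenvector is (-3, -1).
For λ=-3: (A-λI) row 1 is [0, 6], so an eigenvector is (-1, 0).
General solution: C_1e^(-t)(-3,-1) + C_2e^(-3t)(-1,0).

u(t) = -3C_1e^(-t) - C_2e^(-3t), v(t) = -C_1e^(-t)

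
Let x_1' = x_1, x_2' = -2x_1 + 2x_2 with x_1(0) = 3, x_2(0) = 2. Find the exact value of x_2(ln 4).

A = [[1,0],[-2,2]]; eigenvalues λ = 2, 1.
Eigenvectors: (0,1) for λ=2, (1,2) for λ=1.
From the initial condition, c_1 = -4, c_2 = 3.
x_2(ln 4) = (-4)(4^2)(1) + (3)(4^1)(2) = -40.

-40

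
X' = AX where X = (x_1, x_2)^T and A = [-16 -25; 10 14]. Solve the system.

Coefficient matrix A = [[-16, -25], [10, 14]].
Characteristic polynomial det(A - λI) = λ^2 + 2λ + 26 = 0.
Eigenvalues λ = -1 ± 5i (complex conjugate pair).
For λ=-1+5i: an eigenvector is (-2,1) - i(1,-1) = (-2 - i, 1 + i).
A real fundamental pair from Re and Im of e^((-1+5i)t)v: X_1 = e^(-t)(cos(5t)·(-2,1) + sin(5t)·(1,-1)), X_2 = e^(-t)(sin(5t)·(-2,1) - cos(5t)·(1,-1)).
General solution: K_1X_1 + K_2X_2.

x_1(t) = K_1e^(-t)sin(5t) - 2K_1e^(-t)cos(5t) - 2K_2e^(-t)sin(5t) - K_2e^(-t)cos(5t), x_2(t) = -K_1e^(-t)sin(5t) + K_1e^(-t)cos(5t) + K_2e^(-t)sin(5t) + K_2e^(-t)cos(5t)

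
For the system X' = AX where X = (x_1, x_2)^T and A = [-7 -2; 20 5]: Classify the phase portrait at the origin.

A = [[-7,-2],[20,5]]; det(A-λI) = λ^2 + 2λ + 5.
λ = -1 ± 2i: negative real part.

stable spiral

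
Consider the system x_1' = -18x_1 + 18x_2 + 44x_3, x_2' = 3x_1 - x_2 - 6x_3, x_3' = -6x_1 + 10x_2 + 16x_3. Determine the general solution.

x_1(t) = 5C_1e^(-4t) + 2C_2e^(4t) - 14C_3e^(-3t), x_2(t) = -C_1e^(-4t) + 3C_3e^(-3t), x_3(t) = 2C_1e^(-4t) + C_2e^(4t) - 6C_3e^(-3t)

Coefficient matrix A = [[-18, 18, 44], [3, -1, -6], [-6, 10, 16]].
det(A - λI) = 0 gives eigenvalues λ = -4, 4, -3.
For λ=-4: eigenvector (5,-1,2).
For λ=4: eigenvector (2,0,1).
For λ=-3: eigenvector (-14,3,-6).
General solution: C_1e^(-4t)(5,-1,2) + C_2e^(4t)(2,0,1) + C_3e^(-3t)(-14,3,-6).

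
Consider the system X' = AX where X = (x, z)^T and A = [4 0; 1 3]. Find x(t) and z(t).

Coefficient matrix A = [[4, 0], [1, 3]].
Characteristic polynomial det(A - λI) = λ^2 - 7λ + 12 = 0.
Eigenvalues λ = 4, 3.
For λ=4: (A-λI) row 2 is [1, -1], so an eigenvector is (1, 1).
For λ=3: (A-λI) row 1 is [1, 0], so an eigenvector is (0, -1).
General solution: C_1e^(4t)(1,1) + C_2e^(3t)(0,-1).

x(t) = C_1e^(4t), z(t) = C_1e^(4t) - C_2e^(3t)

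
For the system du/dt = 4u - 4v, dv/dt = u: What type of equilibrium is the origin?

A = [[4,-4],[1,0]]; det(A-λI) = λ^2 - 4λ + 4.
repeated λ = 2 with a single eigenvector.

unstable improper node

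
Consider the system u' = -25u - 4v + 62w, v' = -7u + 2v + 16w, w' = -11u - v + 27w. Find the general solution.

Coefficient matrix A = [[-25, -4, 62], [-7, 2, 16], [-11, -1, 27]].
det(A - λI) = 0 gives eigenvalues λ = -1, 4, 1.
For λ=-1: eigenvector (5,1,2).
For λ=4: eigenvector (2,1,1).
For λ=1: eigenvector (7,1,3).
General solution: c_1e^(-t)(5,1,2) + c_2e^(4t)(2,1,1) + c_3e^(t)(7,1,3).

u(t) = 5c_1e^(-t) + 2c_2e^(4t) + 7c_3e^(t), v(t) = c_1e^(-t) + c_2e^(4t) + c_3e^(t), w(t) = 2c_1e^(-t) + c_2e^(4t) + 3c_3e^(t)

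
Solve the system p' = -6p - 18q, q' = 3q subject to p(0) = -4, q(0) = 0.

Coefficient matrix A = [[-6, -18], [0, 3]].
Characteristic polynomial det(A - λI) = λ^2 + 3λ - 18 = 0.
Eigenvalues λ = -6, 3.
For λ=-6: (A-λI) row 1 is [0, -18], so an eigenvector is (-1, 0).
For λ=3: (A-λI) row 1 is [-9, -18], so an eigenvector is (-2, 1).
General solution: C_1e^(-6t)(-1,0) + C_2e^(3t)(-2,1).
Applying p(0)=-4, q(0)=0 gives C_1=4, C_2=0.

p(t) = -4e^(-6t), q(t) = 0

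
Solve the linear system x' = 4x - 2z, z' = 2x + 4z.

x(t) = K_1e^(4t)sin(2t) - K_2e^(4t)cos(2t), z(t) = -K_1e^(4t)cos(2t) - K_2e^(4t)sin(2t)

Coefficient matrix A = [[4, -2], [2, 4]].
Characteristic polynomial det(A - λI) = λ^2 - 8λ + 20 = 0.
Eigenvalues λ = 4 ± 2i (complex conjugate pair).
For λ=4+2i: an eigenvector is (0,-1) - i(1,0) = (0 - i, -1).
A real fundamental pair from Re and Im of e^((4+2i)t)v: X_1 = e^(4t)(cos(2t)·(0,-1) + sin(2t)·(1,0)), X_2 = e^(4t)(sin(2t)·(0,-1) - cos(2t)·(1,0)).
General solution: K_1X_1 + K_2X_2.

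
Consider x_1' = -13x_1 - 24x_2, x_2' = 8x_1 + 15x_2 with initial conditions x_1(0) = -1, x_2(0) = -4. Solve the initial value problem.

Coefficient matrix A = [[-13, -24], [8, 15]].
Characteristic polynomial det(A - λI) = λ^2 - 2λ - 3 = 0.
Eigenvalues λ = 3, -1.
For λ=3: (A-λI) row 1 is [-16, -24], so an eigenvector is (-3, 2).
For λ=-1: (A-λI) row 1 is [-12, -24], so an eigenvector is (-2, 1).
General solution: c_1e^(3t)(-3,2) + c_2e^(-t)(-2,1).
Applying x_1(0)=-1, x_2(0)=-4 gives c_1=-9, c_2=14.

x_1(t) = 27e^(3t) - 28e^(-t), x_2(t) = -18e^(3t) + 14e^(-t)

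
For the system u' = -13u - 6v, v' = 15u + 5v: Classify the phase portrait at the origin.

A = [[-13,-6],[15,5]]; det(A-λI) = λ^2 + 8λ + 25.
λ = -4 ± 3i: negative real part.

stable spiral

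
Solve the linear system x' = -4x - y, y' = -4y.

Coefficient matrix A = [[-4, -1], [0, -4]].
Characteristic polynomial det(A - λI) = λ^2 + 8λ + 16 = 0.
Single eigenvalue λ = -4 with algebraic multiplicity 2.
Eigenvector v = (-1,0); generalized eigenvector w with (A-λI)w=v is (-2,1).
General solution: e^(-4t)[K_1·v + K_2·(t·v + w)].

x(t) = -K_1e^(-4t) - K_2te^(-4t) - 2K_2e^(-4t), y(t) = K_2e^(-4t)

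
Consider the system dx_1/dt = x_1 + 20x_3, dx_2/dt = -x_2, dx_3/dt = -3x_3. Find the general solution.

Coefficient matrix A = [[1, 0, 20], [0, -1, 0], [0, 0, -3]].
det(A - λI) = 0 gives eigenvalues λ = 1, -3, -1.
For λ=1: eigenvector (1,0,0).
For λ=-3: eigenvector (-5,0,1).
For λ=-1: eigenvector (0,1,0).
General solution: c_1e^(t)(1,0,0) + c_2e^(-3t)(-5,0,1) + c_3e^(-t)(0,1,0).

x_1(t) = c_1e^(t) - 5c_2e^(-3t), x_2(t) = c_3e^(-t), x_3(t) = c_2e^(-3t)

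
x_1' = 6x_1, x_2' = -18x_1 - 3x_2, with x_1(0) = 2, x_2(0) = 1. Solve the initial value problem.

Coefficient matrix A = [[6, 0], [-18, -3]].
Characteristic polynomial det(A - λI) = λ^2 - 3λ - 18 = 0.
Eigenvalues λ = -3, 6.
For λ=-3: (A-λI) row 1 is [9, 0], so an eigenvector is (0, -1).
For λ=6: (A-λI) row 2 is [-18, -9], so an eigenvector is (-1, 2).
General solution: K_1e^(-3t)(0,-1) + K_2e^(6t)(-1,2).
Applying x_1(0)=2, x_2(0)=1 gives K_1=-5, K_2=-2.

x_1(t) = 2e^(6t), x_2(t) = -4e^(6t) + 5e^(-3t)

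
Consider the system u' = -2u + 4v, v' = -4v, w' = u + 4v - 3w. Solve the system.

Coefficient matrix A = [[-2, 4, 0], [0, -4, 0], [1, 4, -3]].
det(A - λI) = 0 gives eigenvalues λ = -4, -2, -3.
For λ=-4: eigenvector (-2,1,-2).
For λ=-2: eigenvector (1,0,1).
For λ=-3: eigenvector (0,0,1).
General solution: c_1e^(-4t)(-2,1,-2) + c_2e^(-2t)(1,0,1) + c_3e^(-3t)(0,0,1).

u(t) = -2c_1e^(-4t) + c_2e^(-2t), v(t) = c_1e^(-4t), w(t) = -2c_1e^(-4t) + c_2e^(-2t) + c_3e^(-3t)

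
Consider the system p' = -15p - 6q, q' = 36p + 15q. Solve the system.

Coefficient matrix A = [[-15, -6], [36, 15]].
Characteristic polynomial det(A - λI) = λ^2 - 9 = 0.
Eigenvalues λ = -3, 3.
For λ=-3: (A-λI) row 1 is [-12, -6], so an eigenvector is (-1, 2).
For λ=3: (A-λI) row 1 is [-18, -6], so an eigenvector is (1, -3).
General solution: c_1e^(-3t)(-1,2) + c_2e^(3t)(1,-3).

p(t) = -c_1e^(-3t) + c_2e^(3t), q(t) = 2c_1e^(-3t) - 3c_2e^(3t)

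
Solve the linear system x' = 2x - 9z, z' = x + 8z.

Coefficient matrix A = [[2, -9], [1, 8]].
Characteristic polynomial det(A - λI) = λ^2 - 10λ + 25 = 0.
Single eigenvalue λ = 5 with algebraic multiplicity 2.
Eigenvector v = (3,-1); generalized eigenvector w with (A-λI)w=v is (-1,0).
General solution: e^(5t)[K_1·v + K_2·(t·v + w)].

x(t) = 3K_1e^(5t) + 3K_2te^(5t) - K_2e^(5t), z(t) = -K_1e^(5t) - K_2te^(5t)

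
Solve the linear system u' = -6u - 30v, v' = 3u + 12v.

u(t) = -3c_1e^(3t)sin(3t) + c_1e^(3t)cos(3t) + c_2e^(3t)sin(3t) + 3c_2e^(3t)cos(3t), v(t) = c_1e^(3t)sin(3t) - c_2e^(3t)cos(3t)

Coefficient matrix A = [[-6, -30], [3, 12]].
Characteristic polynomial det(A - λI) = λ^2 - 6λ + 18 = 0.
Eigenvalues λ = 3 ± 3i (complex conjugate pair).
For λ=3+3i: an eigenvector is (1,0) - i(-3,1) = (1 + 3i, 0 - i).
A real fundamental pair from Re and Im of e^((3+3i)t)v: X_1 = e^(3t)(cos(3t)·(1,0) + sin(3t)·(-3,1)), X_2 = e^(3t)(sin(3t)·(1,0) - cos(3t)·(-3,1)).
General solution: c_1X_1 + c_2X_2.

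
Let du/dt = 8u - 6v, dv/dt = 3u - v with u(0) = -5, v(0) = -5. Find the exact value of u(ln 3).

A = [[8,-6],[3,-1]]; eigenvalues λ = 5, 2.
Eigenvectors: (2,1) for λ=5, (-1,-1) for λ=2.
From the initial condition, c_1 = 0, c_2 = 5.
u(ln 3) = (0)(3^5)(2) + (5)(3^2)(-1) = -45.

-45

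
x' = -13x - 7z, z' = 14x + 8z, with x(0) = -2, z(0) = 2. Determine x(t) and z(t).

x(t) = -2e^(-6t), z(t) = 2e^(-6t)

Coefficient matrix A = [[-13, -7], [14, 8]].
Characteristic polynomial det(A - λI) = λ^2 + 5λ - 6 = 0.
Eigenvalues λ = 1, -6.
For λ=1: (A-λI) row 1 is [-14, -7], so an eigenvector is (1, -2).
For λ=-6: (A-λI) row 1 is [-7, -7], so an eigenvector is (1, -1).
General solution: K_1e^(t)(1,-2) + K_2e^(-6t)(1,-1).
Applying x(0)=-2, z(0)=2 gives K_1=0, K_2=-2.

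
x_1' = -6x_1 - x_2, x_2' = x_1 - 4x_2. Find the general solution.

x_1(t) = c_1e^(-5t) + c_2te^(-5t) + 2c_2e^(-5t), x_2(t) = -c_1e^(-5t) - c_2te^(-5t) - 3c_2e^(-5t)

Coefficient matrix A = [[-6, -1], [1, -4]].
Characteristic polynomial det(A - λI) = λ^2 + 10λ + 25 = 0.
Single eigenvalue λ = -5 with algebraic multiplicity 2.
Eigenvector v = (1,-1); generalized eigenvector w with (A-λI)w=v is (2,-3).
General solution: e^(-5t)[c_1·v + c_2·(t·v + w)].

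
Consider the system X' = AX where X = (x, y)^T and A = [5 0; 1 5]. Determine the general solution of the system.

x(t) = -K_2e^(5t), y(t) = -K_1e^(5t) - K_2te^(5t) + 3K_2e^(5t)

Coefficient matrix A = [[5, 0], [1, 5]].
Characteristic polynomial det(A - λI) = λ^2 - 10λ + 25 = 0.
Single eigenvalue λ = 5 with algebraic multiplicity 2.
Eigenvector v = (0,-1); generalized eigenvector w with (A-λI)w=v is (-1,3).
General solution: e^(5t)[K_1·v + K_2·(t·v + w)].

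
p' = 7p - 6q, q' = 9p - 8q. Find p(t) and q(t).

Coefficient matrix A = [[7, -6], [9, -8]].
Characteristic polynomial det(A - λI) = λ^2 + λ - 2 = 0.
Eigenvalues λ = -2, 1.
For λ=-2: (A-λI) row 1 is [9, -6], so an eigenvector is (2, 3).
For λ=1: (A-λI) row 1 is [6, -6], so an eigenvector is (1, 1).
General solution: K_1e^(-2t)(2,3) + K_2e^(t)(1,1).

p(t) = 2K_1e^(-2t) + K_2e^(t), q(t) = 3K_1e^(-2t) + K_2e^(t)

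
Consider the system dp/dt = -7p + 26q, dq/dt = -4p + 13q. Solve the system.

p(t) = -2c_1e^(3t)sin(2t) + 3c_1e^(3t)cos(2t) + 3c_2e^(3t)sin(2t) + 2c_2e^(3t)cos(2t), q(t) = -c_1e^(3t)sin(2t) + c_1e^(3t)cos(2t) + c_2e^(3t)sin(2t) + c_2e^(3t)cos(2t)

Coefficient matrix A = [[-7, 26], [-4, 13]].
Characteristic polynomial det(A - λI) = λ^2 - 6λ + 13 = 0.
Eigenvalues λ = 3 ± 2i (complex conjugate pair).
For λ=3+2i: an eigenvector is (3,1) - i(-2,-1) = (3 + 2i, 1 + i).
A real fundamental pair from Re and Im of e^((3+2i)t)v: X_1 = e^(3t)(cos(2t)·(3,1) + sin(2t)·(-2,-1)), X_2 = e^(3t)(sin(2t)·(3,1) - cos(2t)·(-2,-1)).
General solution: c_1X_1 + c_2X_2.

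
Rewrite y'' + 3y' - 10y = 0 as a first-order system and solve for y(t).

y(t) = c_1e^(2t) + c_2e^(-5t)

Let x_1 = y, x_2 = y'. Then x_1' = x_2 and x_2' = 10x_1 - 3x_2.
A = [[0,1],[10,-3]]; det(A-λI) = λ^2 + 3λ - 10.
Eigenvalues λ = 2, -5 with eigenvectors (1,2), (1,-5).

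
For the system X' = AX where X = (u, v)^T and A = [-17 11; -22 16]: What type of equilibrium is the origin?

saddle

A = [[-17,11],[-22,16]]; det(A-λI) = λ^2 + λ - 30.
λ = -6, 5: opposite signs.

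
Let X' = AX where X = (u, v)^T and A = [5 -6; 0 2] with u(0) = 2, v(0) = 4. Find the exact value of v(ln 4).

64

A = [[5,-6],[0,2]]; eigenvalues λ = 5, 2.
Eigenvectors: (-1,0) for λ=5, (2,1) for λ=2.
From the initial condition, c_1 = 6, c_2 = 4.
v(ln 4) = (6)(4^5)(0) + (4)(4^2)(1) = 64.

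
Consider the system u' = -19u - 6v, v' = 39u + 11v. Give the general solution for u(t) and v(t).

u(t) = c_1e^(-4t)sin(3t) + c_1e^(-4t)cos(3t) + c_2e^(-4t)sin(3t) - c_2e^(-4t)cos(3t), v(t) = -2c_1e^(-4t)sin(3t) - 3c_1e^(-4t)cos(3t) - 3c_2e^(-4t)sin(3t) + 2c_2e^(-4t)cos(3t)

Coefficient matrix A = [[-19, -6], [39, 11]].
Characteristic polynomial det(A - λI) = λ^2 + 8λ + 25 = 0.
Eigenvalues λ = -4 ± 3i (complex conjugate pair).
For λ=-4+3i: an eigenvector is (1,-3) - i(1,-2) = (1 - i, -3 + 2i).
A real fundamental pair from Re and Im of e^((-4+3i)t)v: X_1 = e^(-4t)(cos(3t)·(1,-3) + sin(3t)·(1,-2)), X_2 = e^(-4t)(sin(3t)·(1,-3) - cos(3t)·(1,-2)).
General solution: c_1X_1 + c_2X_2.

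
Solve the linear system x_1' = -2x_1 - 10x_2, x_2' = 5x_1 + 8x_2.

Coefficient matrix A = [[-2, -10], [5, 8]].
Characteristic polynomial det(A - λI) = λ^2 - 6λ + 34 = 0.
Eigenvalues λ = 3 ± 5i (complex conjugate pair).
For λ=3+5i: an eigenvector is (1,-1) - i(1,0) = (1 - i, -1).
A real fundamental pair from Re and Im of e^((3+5i)t)v: X_1 = e^(3t)(cos(5t)·(1,-1) + sin(5t)·(1,0)), X_2 = e^(3t)(sin(5t)·(1,-1) - cos(5t)·(1,0)).
General solution: c_1X_1 + c_2X_2.

x_1(t) = c_1e^(3t)sin(5t) + c_1e^(3t)cos(5t) + c_2e^(3t)sin(5t) - c_2e^(3t)cos(5t), x_2(t) = -c_1e^(3t)cos(5t) - c_2e^(3t)sin(5t)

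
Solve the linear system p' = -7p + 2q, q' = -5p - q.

p(t) = c_1e^(-4t)sin(t) - c_1e^(-4t)cos(t) - c_2e^(-4t)sin(t) - c_2e^(-4t)cos(t), q(t) = 2c_1e^(-4t)sin(t) - c_1e^(-4t)cos(t) - c_2e^(-4t)sin(t) - 2c_2e^(-4t)cos(t)

Coefficient matrix A = [[-7, 2], [-5, -1]].
Characteristic polynomial det(A - λI) = λ^2 + 8λ + 17 = 0.
Eigenvalues λ = -4 ± i (complex conjugate pair).
For λ=-4+i: an eigenvector is (-1,-1) - i(1,2) = (-1 - i, -1 - 2i).
A real fundamental pair from Re and Im of e^((-4+i)t)v: X_1 = e^(-4t)(cos(t)·(-1,-1) + sin(t)·(1,2)), X_2 = e^(-4t)(sin(t)·(-1,-1) - cos(t)·(1,2)).
General solution: c_1X_1 + c_2X_2.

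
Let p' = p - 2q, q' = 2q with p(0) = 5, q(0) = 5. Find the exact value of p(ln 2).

A = [[1,-2],[0,2]]; eigenvalues λ = 2, 1.
Eigenvectors: (-2,1) for λ=2, (-1,0) for λ=1.
From the initial condition, c_1 = 5, c_2 = -15.
p(ln 2) = (5)(2^2)(-2) + (-15)(2^1)(-1) = -10.

-10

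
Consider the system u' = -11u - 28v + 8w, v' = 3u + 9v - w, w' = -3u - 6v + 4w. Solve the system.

u(t) = 4K_1e^(-2t) - 2K_2e^(3t) + 3K_3e^(t), v(t) = -K_1e^(-2t) + K_2e^(3t) - K_3e^(t), w(t) = K_1e^(-2t) + K_3e^(t)

Coefficient matrix A = [[-11, -28, 8], [3, 9, -1], [-3, -6, 4]].
det(A - λI) = 0 gives eigenvalues λ = -2, 3, 1.
For λ=-2: eigenvector (4,-1,1).
For λ=3: eigenvector (-2,1,0).
For λ=1: eigenvector (3,-1,1).
General solution: K_1e^(-2t)(4,-1,1) + K_2e^(3t)(-2,1,0) + K_3e^(t)(3,-1,1).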